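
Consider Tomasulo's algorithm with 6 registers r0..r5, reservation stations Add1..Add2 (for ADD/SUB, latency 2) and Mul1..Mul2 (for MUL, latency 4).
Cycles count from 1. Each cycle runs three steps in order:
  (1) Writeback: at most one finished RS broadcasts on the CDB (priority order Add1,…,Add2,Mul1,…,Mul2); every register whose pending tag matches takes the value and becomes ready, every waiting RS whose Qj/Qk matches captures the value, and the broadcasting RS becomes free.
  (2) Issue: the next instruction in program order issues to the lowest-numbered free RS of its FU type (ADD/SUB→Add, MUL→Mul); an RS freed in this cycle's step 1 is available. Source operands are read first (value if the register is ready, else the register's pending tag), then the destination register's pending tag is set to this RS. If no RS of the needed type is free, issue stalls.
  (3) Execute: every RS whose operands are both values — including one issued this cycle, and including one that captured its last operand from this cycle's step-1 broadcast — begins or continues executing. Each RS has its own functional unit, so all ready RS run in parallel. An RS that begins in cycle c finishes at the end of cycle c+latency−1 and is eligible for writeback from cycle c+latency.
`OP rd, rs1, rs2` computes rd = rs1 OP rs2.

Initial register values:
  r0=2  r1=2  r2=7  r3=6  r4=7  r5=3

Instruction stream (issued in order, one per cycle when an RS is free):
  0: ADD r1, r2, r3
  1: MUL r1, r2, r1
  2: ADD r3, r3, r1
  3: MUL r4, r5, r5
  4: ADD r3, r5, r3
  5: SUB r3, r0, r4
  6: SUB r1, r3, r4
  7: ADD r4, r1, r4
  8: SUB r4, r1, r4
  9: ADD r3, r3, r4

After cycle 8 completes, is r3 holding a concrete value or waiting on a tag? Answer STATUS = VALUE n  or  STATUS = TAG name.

STATUS = TAG Add2

c1: issue ADD r1<-Add1 | r0:2,r1:Add1,r2:7,r3:6,r4:7,r5:3
c2: issue MUL r1<-Mul1 | r0:2,r1:Mul1,r2:7,r3:6,r4:7,r5:3
c3: CDB Add1=13; issue ADD r3<-Add1 | r0:2,r1:Mul1,r2:7,r3:Add1,r4:7,r5:3
c4: issue MUL r4<-Mul2 | r0:2,r1:Mul1,r2:7,r3:Add1,r4:Mul2,r5:3
c5: issue ADD r3<-Add2 | r0:2,r1:Mul1,r2:7,r3:Add2,r4:Mul2,r5:3
c6: stall | r0:2,r1:Mul1,r2:7,r3:Add2,r4:Mul2,r5:3
c7: CDB Mul1=91; stall | r0:2,r1:91,r2:7,r3:Add2,r4:Mul2,r5:3
c8: CDB Mul2=9; stall | r0:2,r1:91,r2:7,r3:Add2,r4:9,r5:3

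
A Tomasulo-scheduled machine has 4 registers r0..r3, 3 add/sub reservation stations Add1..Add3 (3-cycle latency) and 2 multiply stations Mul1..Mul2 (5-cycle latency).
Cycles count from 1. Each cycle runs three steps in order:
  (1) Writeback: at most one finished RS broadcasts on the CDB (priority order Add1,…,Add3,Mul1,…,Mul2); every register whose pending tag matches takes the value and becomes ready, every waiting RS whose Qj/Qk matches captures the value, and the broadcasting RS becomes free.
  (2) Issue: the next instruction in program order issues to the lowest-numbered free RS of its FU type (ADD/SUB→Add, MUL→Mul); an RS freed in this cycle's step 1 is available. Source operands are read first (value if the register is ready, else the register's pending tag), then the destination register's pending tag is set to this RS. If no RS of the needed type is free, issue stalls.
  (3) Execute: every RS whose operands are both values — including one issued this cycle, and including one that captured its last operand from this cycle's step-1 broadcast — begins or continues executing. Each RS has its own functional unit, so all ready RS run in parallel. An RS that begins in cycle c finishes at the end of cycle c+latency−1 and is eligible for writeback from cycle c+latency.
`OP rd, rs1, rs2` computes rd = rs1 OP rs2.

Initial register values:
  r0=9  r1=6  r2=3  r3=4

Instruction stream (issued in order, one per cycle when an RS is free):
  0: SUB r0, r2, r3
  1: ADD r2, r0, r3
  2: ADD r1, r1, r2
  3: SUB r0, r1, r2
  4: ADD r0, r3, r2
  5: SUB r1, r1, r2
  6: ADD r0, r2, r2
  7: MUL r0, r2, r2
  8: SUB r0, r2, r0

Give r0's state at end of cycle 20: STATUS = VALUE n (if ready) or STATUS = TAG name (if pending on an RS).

STATUS = VALUE -6

c1: issue SUB r0<-Add1 | r0:Add1,r1:6,r2:3,r3:4
c2: issue ADD r2<-Add2 | r0:Add1,r1:6,r2:Add2,r3:4
c3: issue ADD r1<-Add3 | r0:Add1,r1:Add3,r2:Add2,r3:4
c4: CDB Add1=-1; issue SUB r0<-Add1 | r0:Add1,r1:Add3,r2:Add2,r3:4
c5: stall | r0:Add1,r1:Add3,r2:Add2,r3:4
c6: stall | r0:Add1,r1:Add3,r2:Add2,r3:4
c7: CDB Add2=3; issue ADD r0<-Add2 | r0:Add2,r1:Add3,r2:3,r3:4
c8: stall | r0:Add2,r1:Add3,r2:3,r3:4
c9: stall | r0:Add2,r1:Add3,r2:3,r3:4
c10: CDB Add2=7; issue SUB r1<-Add2 | r0:7,r1:Add2,r2:3,r3:4
c11: CDB Add3=9; issue ADD r0<-Add3 | r0:Add3,r1:Add2,r2:3,r3:4
c12: issue MUL r0<-Mul1 | r0:Mul1,r1:Add2,r2:3,r3:4
c13: stall | r0:Mul1,r1:Add2,r2:3,r3:4
c14: CDB Add1=6; issue SUB r0<-Add1 | r0:Add1,r1:Add2,r2:3,r3:4
c15: CDB Add2=6 | r0:Add1,r1:6,r2:3,r3:4
c16: CDB Add3=6 | r0:Add1,r1:6,r2:3,r3:4
c17: CDB Mul1=9 | r0:Add1,r1:6,r2:3,r3:4
c18: - | r0:Add1,r1:6,r2:3,r3:4
c19: - | r0:Add1,r1:6,r2:3,r3:4
c20: CDB Add1=-6 | r0:-6,r1:6,r2:3,r3:4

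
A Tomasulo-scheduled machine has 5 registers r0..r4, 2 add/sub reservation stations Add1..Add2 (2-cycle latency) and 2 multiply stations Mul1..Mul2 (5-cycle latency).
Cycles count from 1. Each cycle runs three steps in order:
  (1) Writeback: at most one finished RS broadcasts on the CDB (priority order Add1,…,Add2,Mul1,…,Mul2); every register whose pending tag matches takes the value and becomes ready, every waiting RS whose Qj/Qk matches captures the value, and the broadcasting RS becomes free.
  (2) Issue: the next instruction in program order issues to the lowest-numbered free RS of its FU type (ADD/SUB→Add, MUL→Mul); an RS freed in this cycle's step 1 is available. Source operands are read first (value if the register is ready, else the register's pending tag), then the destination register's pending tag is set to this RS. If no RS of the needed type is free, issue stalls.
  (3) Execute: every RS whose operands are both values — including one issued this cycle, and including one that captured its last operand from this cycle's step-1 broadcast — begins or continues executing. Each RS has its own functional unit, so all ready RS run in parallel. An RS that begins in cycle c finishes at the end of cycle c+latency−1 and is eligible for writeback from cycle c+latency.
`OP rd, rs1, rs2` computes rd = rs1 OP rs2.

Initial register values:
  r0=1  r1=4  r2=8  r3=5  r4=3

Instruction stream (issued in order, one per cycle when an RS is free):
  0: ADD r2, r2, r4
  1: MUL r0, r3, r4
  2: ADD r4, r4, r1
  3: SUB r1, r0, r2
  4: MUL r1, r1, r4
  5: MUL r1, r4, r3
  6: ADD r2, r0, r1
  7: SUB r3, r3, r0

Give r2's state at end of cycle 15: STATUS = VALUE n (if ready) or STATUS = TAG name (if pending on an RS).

cycle 1: issue ADD r2<-Add1 // r0:1,r1:4,r2:Add1,r3:5,r4:3
cycle 2: issue MUL r0<-Mul1 // r0:Mul1,r1:4,r2:Add1,r3:5,r4:3
cycle 3: CDB Add1=11; issue ADD r4<-Add1 // r0:Mul1,r1:4,r2:11,r3:5,r4:Add1
cycle 4: issue SUB r1<-Add2 // r0:Mul1,r1:Add2,r2:11,r3:5,r4:Add1
cycle 5: CDB Add1=7; issue MUL r1<-Mul2 // r0:Mul1,r1:Mul2,r2:11,r3:5,r4:7
cycle 6: stall // r0:Mul1,r1:Mul2,r2:11,r3:5,r4:7
cycle 7: CDB Mul1=15; issue MUL r1<-Mul1 // r0:15,r1:Mul1,r2:11,r3:5,r4:7
cycle 8: issue ADD r2<-Add1 // r0:15,r1:Mul1,r2:Add1,r3:5,r4:7
cycle 9: CDB Add2=4; issue SUB r3<-Add2 // r0:15,r1:Mul1,r2:Add1,r3:Add2,r4:7
cycle 10: - // r0:15,r1:Mul1,r2:Add1,r3:Add2,r4:7
cycle 11: CDB Add2=-10 // r0:15,r1:Mul1,r2:Add1,r3:-10,r4:7
cycle 12: CDB Mul1=35 // r0:15,r1:35,r2:Add1,r3:-10,r4:7
cycle 13: - // r0:15,r1:35,r2:Add1,r3:-10,r4:7
cycle 14: CDB Add1=50 // r0:15,r1:35,r2:50,r3:-10,r4:7
cycle 15: CDB Mul2=28 // r0:15,r1:35,r2:50,r3:-10,r4:7

STATUS = VALUE 50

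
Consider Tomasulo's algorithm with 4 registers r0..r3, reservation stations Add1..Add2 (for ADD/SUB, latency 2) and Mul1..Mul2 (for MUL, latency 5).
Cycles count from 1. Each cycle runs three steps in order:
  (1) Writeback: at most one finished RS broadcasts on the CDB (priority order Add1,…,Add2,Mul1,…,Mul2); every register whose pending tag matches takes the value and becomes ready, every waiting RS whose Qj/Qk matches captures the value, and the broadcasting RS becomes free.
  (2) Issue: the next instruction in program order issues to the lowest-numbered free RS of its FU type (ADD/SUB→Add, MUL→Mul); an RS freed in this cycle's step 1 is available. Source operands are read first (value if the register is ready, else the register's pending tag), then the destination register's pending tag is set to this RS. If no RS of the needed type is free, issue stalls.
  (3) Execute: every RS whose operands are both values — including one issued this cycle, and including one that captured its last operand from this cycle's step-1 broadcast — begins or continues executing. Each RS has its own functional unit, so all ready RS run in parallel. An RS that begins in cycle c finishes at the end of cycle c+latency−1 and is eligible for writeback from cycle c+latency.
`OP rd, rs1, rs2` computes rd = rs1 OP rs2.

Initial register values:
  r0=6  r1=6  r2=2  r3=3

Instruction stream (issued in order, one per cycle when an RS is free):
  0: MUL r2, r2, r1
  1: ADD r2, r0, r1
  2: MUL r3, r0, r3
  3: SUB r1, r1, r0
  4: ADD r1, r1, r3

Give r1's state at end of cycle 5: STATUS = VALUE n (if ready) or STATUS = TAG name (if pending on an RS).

STATUS = TAG Add2

cycle 1: issue MUL r2<-Mul1 // r0:6,r1:6,r2:Mul1,r3:3
cycle 2: issue ADD r2<-Add1 // r0:6,r1:6,r2:Add1,r3:3
cycle 3: issue MUL r3<-Mul2 // r0:6,r1:6,r2:Add1,r3:Mul2
cycle 4: CDB Add1=12; issue SUB r1<-Add1 // r0:6,r1:Add1,r2:12,r3:Mul2
cycle 5: issue ADD r1<-Add2 // r0:6,r1:Add2,r2:12,r3:Mul2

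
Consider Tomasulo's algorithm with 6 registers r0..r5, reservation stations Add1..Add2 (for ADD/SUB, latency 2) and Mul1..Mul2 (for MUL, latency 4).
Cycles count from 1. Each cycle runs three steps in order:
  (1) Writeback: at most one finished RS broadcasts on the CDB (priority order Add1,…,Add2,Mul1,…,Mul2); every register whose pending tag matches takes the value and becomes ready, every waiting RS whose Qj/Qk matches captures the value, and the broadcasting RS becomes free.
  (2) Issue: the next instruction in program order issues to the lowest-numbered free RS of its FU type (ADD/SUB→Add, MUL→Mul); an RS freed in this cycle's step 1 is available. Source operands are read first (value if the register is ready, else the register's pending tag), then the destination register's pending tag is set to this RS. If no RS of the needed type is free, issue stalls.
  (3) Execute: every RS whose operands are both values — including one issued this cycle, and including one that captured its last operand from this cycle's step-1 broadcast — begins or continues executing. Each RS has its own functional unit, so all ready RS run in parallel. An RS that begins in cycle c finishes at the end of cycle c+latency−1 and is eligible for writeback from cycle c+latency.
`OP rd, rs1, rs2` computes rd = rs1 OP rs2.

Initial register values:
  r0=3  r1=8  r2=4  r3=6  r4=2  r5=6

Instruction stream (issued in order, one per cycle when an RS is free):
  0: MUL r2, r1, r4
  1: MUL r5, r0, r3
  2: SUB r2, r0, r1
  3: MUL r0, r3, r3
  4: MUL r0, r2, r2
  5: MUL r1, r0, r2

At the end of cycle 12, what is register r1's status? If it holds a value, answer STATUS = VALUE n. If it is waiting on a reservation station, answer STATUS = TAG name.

cycle 1: issue MUL r2<-Mul1 // r0:3,r1:8,r2:Mul1,r3:6,r4:2,r5:6
cycle 2: issue MUL r5<-Mul2 // r0:3,r1:8,r2:Mul1,r3:6,r4:2,r5:Mul2
cycle 3: issue SUB r2<-Add1 // r0:3,r1:8,r2:Add1,r3:6,r4:2,r5:Mul2
cycle 4: stall // r0:3,r1:8,r2:Add1,r3:6,r4:2,r5:Mul2
cycle 5: CDB Add1=-5; stall // r0:3,r1:8,r2:-5,r3:6,r4:2,r5:Mul2
cycle 6: CDB Mul1=16; issue MUL r0<-Mul1 // r0:Mul1,r1:8,r2:-5,r3:6,r4:2,r5:Mul2
cycle 7: CDB Mul2=18; issue MUL r0<-Mul2 // r0:Mul2,r1:8,r2:-5,r3:6,r4:2,r5:18
cycle 8: stall // r0:Mul2,r1:8,r2:-5,r3:6,r4:2,r5:18
cycle 9: stall // r0:Mul2,r1:8,r2:-5,r3:6,r4:2,r5:18
cycle 10: CDB Mul1=36; issue MUL r1<-Mul1 // r0:Mul2,r1:Mul1,r2:-5,r3:6,r4:2,r5:18
cycle 11: CDB Mul2=25 // r0:25,r1:Mul1,r2:-5,r3:6,r4:2,r5:18
cycle 12: - // r0:25,r1:Mul1,r2:-5,r3:6,r4:2,r5:18

STATUS = TAG Mul1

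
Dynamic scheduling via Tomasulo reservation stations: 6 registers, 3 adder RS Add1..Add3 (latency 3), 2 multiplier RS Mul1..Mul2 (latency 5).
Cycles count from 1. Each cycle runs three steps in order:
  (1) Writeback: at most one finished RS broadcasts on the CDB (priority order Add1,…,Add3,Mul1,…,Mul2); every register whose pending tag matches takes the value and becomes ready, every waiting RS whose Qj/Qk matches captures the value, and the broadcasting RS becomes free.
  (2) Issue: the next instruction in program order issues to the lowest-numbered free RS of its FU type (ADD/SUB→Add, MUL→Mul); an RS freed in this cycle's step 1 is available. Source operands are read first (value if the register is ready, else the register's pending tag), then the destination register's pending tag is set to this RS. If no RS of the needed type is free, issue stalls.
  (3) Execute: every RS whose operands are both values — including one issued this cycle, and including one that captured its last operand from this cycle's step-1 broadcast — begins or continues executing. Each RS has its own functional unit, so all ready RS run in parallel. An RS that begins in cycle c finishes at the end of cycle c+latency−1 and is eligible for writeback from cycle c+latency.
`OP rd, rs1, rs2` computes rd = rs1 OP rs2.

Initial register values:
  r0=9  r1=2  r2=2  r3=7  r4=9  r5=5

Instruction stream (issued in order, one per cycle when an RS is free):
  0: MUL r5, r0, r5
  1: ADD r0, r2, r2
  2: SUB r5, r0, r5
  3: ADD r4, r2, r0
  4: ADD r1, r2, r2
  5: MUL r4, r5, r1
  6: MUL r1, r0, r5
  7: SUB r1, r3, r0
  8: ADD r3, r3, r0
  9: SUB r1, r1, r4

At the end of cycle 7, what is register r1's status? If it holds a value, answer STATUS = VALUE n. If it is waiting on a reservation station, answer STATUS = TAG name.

STATUS = TAG Mul2

cycle 1: issue MUL r5<-Mul1 // r0:9,r1:2,r2:2,r3:7,r4:9,r5:Mul1
cycle 2: issue ADD r0<-Add1 // r0:Add1,r1:2,r2:2,r3:7,r4:9,r5:Mul1
cycle 3: issue SUB r5<-Add2 // r0:Add1,r1:2,r2:2,r3:7,r4:9,r5:Add2
cycle 4: issue ADD r4<-Add3 // r0:Add1,r1:2,r2:2,r3:7,r4:Add3,r5:Add2
cycle 5: CDB Add1=4; issue ADD r1<-Add1 // r0:4,r1:Add1,r2:2,r3:7,r4:Add3,r5:Add2
cycle 6: CDB Mul1=45; issue MUL r4<-Mul1 // r0:4,r1:Add1,r2:2,r3:7,r4:Mul1,r5:Add2
cycle 7: issue MUL r1<-Mul2 // r0:4,r1:Mul2,r2:2,r3:7,r4:Mul1,r5:Add2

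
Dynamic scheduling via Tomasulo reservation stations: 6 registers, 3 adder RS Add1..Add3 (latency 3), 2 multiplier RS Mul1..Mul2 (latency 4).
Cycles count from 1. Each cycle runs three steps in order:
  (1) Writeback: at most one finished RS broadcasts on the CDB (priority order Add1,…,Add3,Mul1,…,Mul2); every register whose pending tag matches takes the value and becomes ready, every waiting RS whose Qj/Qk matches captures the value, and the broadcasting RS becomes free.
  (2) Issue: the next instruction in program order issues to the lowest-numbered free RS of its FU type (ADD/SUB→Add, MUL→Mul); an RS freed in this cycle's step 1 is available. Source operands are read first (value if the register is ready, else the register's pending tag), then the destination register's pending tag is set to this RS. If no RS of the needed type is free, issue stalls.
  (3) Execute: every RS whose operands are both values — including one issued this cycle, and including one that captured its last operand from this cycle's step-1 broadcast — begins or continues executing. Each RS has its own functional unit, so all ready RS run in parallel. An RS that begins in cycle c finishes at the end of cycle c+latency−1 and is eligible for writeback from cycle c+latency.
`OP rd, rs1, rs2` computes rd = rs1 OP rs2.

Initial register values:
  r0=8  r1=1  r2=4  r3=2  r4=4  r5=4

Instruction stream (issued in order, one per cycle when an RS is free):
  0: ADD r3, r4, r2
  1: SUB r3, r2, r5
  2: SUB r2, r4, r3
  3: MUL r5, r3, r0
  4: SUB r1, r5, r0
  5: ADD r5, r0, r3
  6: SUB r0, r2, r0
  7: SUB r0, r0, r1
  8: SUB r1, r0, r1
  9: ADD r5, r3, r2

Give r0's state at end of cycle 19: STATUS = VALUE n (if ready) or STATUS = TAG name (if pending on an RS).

STATUS = VALUE 4

  c1: issue ADD r3<-Add1  regs: r0:8,r1:1,r2:4,r3:Add1,r4:4,r5:4
  c2: issue SUB r3<-Add2  regs: r0:8,r1:1,r2:4,r3:Add2,r4:4,r5:4
  c3: issue SUB r2<-Add3  regs: r0:8,r1:1,r2:Add3,r3:Add2,r4:4,r5:4
  c4: CDB Add1=8; issue MUL r5<-Mul1  regs: r0:8,r1:1,r2:Add3,r3:Add2,r4:4,r5:Mul1
  c5: CDB Add2=0; issue SUB r1<-Add1  regs: r0:8,r1:Add1,r2:Add3,r3:0,r4:4,r5:Mul1
  c6: issue ADD r5<-Add2  regs: r0:8,r1:Add1,r2:Add3,r3:0,r4:4,r5:Add2
  c7: stall  regs: r0:8,r1:Add1,r2:Add3,r3:0,r4:4,r5:Add2
  c8: CDB Add3=4; issue SUB r0<-Add3  regs: r0:Add3,r1:Add1,r2:4,r3:0,r4:4,r5:Add2
  c9: CDB Add2=8; issue SUB r0<-Add2  regs: r0:Add2,r1:Add1,r2:4,r3:0,r4:4,r5:8
  c10: CDB Mul1=0; stall  regs: r0:Add2,r1:Add1,r2:4,r3:0,r4:4,r5:8
  c11: CDB Add3=-4; issue SUB r1<-Add3  regs: r0:Add2,r1:Add3,r2:4,r3:0,r4:4,r5:8
  c12: stall  regs: r0:Add2,r1:Add3,r2:4,r3:0,r4:4,r5:8
  c13: CDB Add1=-8; issue ADD r5<-Add1  regs: r0:Add2,r1:Add3,r2:4,r3:0,r4:4,r5:Add1
  c14: -  regs: r0:Add2,r1:Add3,r2:4,r3:0,r4:4,r5:Add1
  c15: -  regs: r0:Add2,r1:Add3,r2:4,r3:0,r4:4,r5:Add1
  c16: CDB Add1=4  regs: r0:Add2,r1:Add3,r2:4,r3:0,r4:4,r5:4
  c17: CDB Add2=4  regs: r0:4,r1:Add3,r2:4,r3:0,r4:4,r5:4
  c18: -  regs: r0:4,r1:Add3,r2:4,r3:0,r4:4,r5:4
  c19: -  regs: r0:4,r1:Add3,r2:4,r3:0,r4:4,r5:4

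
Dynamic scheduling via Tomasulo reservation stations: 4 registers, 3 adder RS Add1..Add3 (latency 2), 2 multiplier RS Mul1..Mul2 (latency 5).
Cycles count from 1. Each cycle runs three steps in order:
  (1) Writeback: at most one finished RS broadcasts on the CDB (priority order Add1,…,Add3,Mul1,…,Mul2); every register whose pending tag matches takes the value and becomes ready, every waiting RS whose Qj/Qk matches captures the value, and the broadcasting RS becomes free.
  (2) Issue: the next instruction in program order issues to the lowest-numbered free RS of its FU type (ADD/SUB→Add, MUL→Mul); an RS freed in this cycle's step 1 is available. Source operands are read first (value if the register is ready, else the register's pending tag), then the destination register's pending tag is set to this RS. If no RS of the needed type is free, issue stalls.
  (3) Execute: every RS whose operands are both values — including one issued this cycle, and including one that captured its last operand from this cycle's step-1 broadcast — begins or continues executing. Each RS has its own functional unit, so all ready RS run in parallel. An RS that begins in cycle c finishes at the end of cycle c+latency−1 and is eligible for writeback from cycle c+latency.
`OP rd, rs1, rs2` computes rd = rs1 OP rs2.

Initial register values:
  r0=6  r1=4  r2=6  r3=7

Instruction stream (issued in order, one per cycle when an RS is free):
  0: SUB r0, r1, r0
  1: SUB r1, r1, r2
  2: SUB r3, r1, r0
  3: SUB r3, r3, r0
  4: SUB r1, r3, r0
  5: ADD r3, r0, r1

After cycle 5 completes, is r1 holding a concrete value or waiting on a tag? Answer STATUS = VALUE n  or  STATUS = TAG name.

STATUS = TAG Add3

  c1: issue SUB r0<-Add1  regs: r0:Add1,r1:4,r2:6,r3:7
  c2: issue SUB r1<-Add2  regs: r0:Add1,r1:Add2,r2:6,r3:7
  c3: CDB Add1=-2; issue SUB r3<-Add1  regs: r0:-2,r1:Add2,r2:6,r3:Add1
  c4: CDB Add2=-2; issue SUB r3<-Add2  regs: r0:-2,r1:-2,r2:6,r3:Add2
  c5: issue SUB r1<-Add3  regs: r0:-2,r1:Add3,r2:6,r3:Add2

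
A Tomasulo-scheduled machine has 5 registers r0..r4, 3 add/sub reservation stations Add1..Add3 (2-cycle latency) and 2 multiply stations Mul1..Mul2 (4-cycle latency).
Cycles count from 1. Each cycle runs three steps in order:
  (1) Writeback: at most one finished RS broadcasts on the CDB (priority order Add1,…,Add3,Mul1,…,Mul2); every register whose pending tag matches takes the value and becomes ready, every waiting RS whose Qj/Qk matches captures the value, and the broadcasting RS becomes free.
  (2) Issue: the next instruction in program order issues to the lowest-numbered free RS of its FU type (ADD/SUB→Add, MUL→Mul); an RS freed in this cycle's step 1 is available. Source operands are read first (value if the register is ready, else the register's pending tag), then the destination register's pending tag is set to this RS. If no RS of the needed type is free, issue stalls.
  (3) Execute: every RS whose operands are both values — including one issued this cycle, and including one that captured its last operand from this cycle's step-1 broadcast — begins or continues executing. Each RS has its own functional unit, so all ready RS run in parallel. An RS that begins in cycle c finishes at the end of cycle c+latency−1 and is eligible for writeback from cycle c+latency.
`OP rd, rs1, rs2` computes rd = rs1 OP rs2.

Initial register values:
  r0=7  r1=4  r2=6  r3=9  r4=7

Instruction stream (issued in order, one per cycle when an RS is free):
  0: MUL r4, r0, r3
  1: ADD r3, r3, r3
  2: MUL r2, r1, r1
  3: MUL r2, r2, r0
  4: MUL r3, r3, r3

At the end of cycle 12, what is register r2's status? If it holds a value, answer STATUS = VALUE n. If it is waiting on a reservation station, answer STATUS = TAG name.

STATUS = VALUE 112

c1: issue MUL r4<-Mul1 | r0:7,r1:4,r2:6,r3:9,r4:Mul1
c2: issue ADD r3<-Add1 | r0:7,r1:4,r2:6,r3:Add1,r4:Mul1
c3: issue MUL r2<-Mul2 | r0:7,r1:4,r2:Mul2,r3:Add1,r4:Mul1
c4: CDB Add1=18; stall | r0:7,r1:4,r2:Mul2,r3:18,r4:Mul1
c5: CDB Mul1=63; issue MUL r2<-Mul1 | r0:7,r1:4,r2:Mul1,r3:18,r4:63
c6: stall | r0:7,r1:4,r2:Mul1,r3:18,r4:63
c7: CDB Mul2=16; issue MUL r3<-Mul2 | r0:7,r1:4,r2:Mul1,r3:Mul2,r4:63
c8: - | r0:7,r1:4,r2:Mul1,r3:Mul2,r4:63
c9: - | r0:7,r1:4,r2:Mul1,r3:Mul2,r4:63
c10: - | r0:7,r1:4,r2:Mul1,r3:Mul2,r4:63
c11: CDB Mul1=112 | r0:7,r1:4,r2:112,r3:Mul2,r4:63
c12: CDB Mul2=324 | r0:7,r1:4,r2:112,r3:324,r4:63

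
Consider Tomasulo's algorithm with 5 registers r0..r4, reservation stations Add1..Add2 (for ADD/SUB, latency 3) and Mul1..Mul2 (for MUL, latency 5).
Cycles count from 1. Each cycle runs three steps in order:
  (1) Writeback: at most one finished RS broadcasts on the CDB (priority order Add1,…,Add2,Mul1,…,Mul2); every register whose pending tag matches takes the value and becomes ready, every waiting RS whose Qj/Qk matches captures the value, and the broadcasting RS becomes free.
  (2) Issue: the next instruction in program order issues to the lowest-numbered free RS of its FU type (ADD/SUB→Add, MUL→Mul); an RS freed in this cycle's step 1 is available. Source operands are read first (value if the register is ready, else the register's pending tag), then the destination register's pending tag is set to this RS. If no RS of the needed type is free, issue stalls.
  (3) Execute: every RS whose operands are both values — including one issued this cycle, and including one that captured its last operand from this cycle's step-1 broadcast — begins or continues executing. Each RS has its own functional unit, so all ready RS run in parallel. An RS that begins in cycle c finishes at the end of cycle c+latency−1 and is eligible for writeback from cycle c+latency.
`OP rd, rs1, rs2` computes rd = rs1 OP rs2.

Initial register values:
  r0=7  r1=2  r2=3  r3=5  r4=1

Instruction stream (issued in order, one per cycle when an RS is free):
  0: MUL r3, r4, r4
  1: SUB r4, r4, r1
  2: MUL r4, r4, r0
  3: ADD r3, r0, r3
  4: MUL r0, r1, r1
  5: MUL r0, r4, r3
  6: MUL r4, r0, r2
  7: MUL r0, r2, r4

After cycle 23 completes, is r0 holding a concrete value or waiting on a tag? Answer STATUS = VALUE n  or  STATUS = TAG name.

STATUS = TAG Mul2

cycle 1: issue MUL r3<-Mul1 // r0:7,r1:2,r2:3,r3:Mul1,r4:1
cycle 2: issue SUB r4<-Add1 // r0:7,r1:2,r2:3,r3:Mul1,r4:Add1
cycle 3: issue MUL r4<-Mul2 // r0:7,r1:2,r2:3,r3:Mul1,r4:Mul2
cycle 4: issue ADD r3<-Add2 // r0:7,r1:2,r2:3,r3:Add2,r4:Mul2
cycle 5: CDB Add1=-1; stall // r0:7,r1:2,r2:3,r3:Add2,r4:Mul2
cycle 6: CDB Mul1=1; issue MUL r0<-Mul1 // r0:Mul1,r1:2,r2:3,r3:Add2,r4:Mul2
cycle 7: stall // r0:Mul1,r1:2,r2:3,r3:Add2,r4:Mul2
cycle 8: stall // r0:Mul1,r1:2,r2:3,r3:Add2,r4:Mul2
cycle 9: CDB Add2=8; stall // r0:Mul1,r1:2,r2:3,r3:8,r4:Mul2
cycle 10: CDB Mul2=-7; issue MUL r0<-Mul2 // r0:Mul2,r1:2,r2:3,r3:8,r4:-7
cycle 11: CDB Mul1=4; issue MUL r4<-Mul1 // r0:Mul2,r1:2,r2:3,r3:8,r4:Mul1
cycle 12: stall // r0:Mul2,r1:2,r2:3,r3:8,r4:Mul1
cycle 13: stall // r0:Mul2,r1:2,r2:3,r3:8,r4:Mul1
cycle 14: stall // r0:Mul2,r1:2,r2:3,r3:8,r4:Mul1
cycle 15: CDB Mul2=-56; issue MUL r0<-Mul2 // r0:Mul2,r1:2,r2:3,r3:8,r4:Mul1
cycle 16: - // r0:Mul2,r1:2,r2:3,r3:8,r4:Mul1
cycle 17: - // r0:Mul2,r1:2,r2:3,r3:8,r4:Mul1
cycle 18: - // r0:Mul2,r1:2,r2:3,r3:8,r4:Mul1
cycle 19: - // r0:Mul2,r1:2,r2:3,r3:8,r4:Mul1
cycle 20: CDB Mul1=-168 // r0:Mul2,r1:2,r2:3,r3:8,r4:-168
cycle 21: - // r0:Mul2,r1:2,r2:3,r3:8,r4:-168
cycle 22: - // r0:Mul2,r1:2,r2:3,r3:8,r4:-168
cycle 23: - // r0:Mul2,r1:2,r2:3,r3:8,r4:-168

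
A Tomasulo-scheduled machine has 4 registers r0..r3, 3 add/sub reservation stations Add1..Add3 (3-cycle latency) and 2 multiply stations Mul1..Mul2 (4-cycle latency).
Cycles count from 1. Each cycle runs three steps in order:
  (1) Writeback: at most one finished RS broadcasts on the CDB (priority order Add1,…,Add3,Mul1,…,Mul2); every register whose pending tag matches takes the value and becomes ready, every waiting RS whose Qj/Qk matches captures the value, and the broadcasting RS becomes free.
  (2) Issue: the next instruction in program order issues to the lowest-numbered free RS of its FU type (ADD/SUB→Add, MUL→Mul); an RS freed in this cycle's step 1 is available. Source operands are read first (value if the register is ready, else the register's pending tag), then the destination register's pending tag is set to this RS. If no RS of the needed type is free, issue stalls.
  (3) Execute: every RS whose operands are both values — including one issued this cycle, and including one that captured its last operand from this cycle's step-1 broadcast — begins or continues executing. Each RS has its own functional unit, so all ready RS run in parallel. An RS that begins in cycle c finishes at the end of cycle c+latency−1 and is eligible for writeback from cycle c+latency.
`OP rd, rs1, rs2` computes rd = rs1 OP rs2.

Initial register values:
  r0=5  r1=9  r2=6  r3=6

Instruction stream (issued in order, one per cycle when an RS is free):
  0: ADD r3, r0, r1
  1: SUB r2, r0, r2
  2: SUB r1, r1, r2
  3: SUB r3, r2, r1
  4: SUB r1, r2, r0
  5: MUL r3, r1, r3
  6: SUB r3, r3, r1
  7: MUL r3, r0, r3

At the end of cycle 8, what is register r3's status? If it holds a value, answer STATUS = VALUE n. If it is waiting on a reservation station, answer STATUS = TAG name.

  c1: issue ADD r3<-Add1  regs: r0:5,r1:9,r2:6,r3:Add1
  c2: issue SUB r2<-Add2  regs: r0:5,r1:9,r2:Add2,r3:Add1
  c3: issue SUB r1<-Add3  regs: r0:5,r1:Add3,r2:Add2,r3:Add1
  c4: CDB Add1=14; issue SUB r3<-Add1  regs: r0:5,r1:Add3,r2:Add2,r3:Add1
  c5: CDB Add2=-1; issue SUB r1<-Add2  regs: r0:5,r1:Add2,r2:-1,r3:Add1
  c6: issue MUL r3<-Mul1  regs: r0:5,r1:Add2,r2:-1,r3:Mul1
  c7: stall  regs: r0:5,r1:Add2,r2:-1,r3:Mul1
  c8: CDB Add2=-6; issue SUB r3<-Add2  regs: r0:5,r1:-6,r2:-1,r3:Add2

STATUS = TAG Add2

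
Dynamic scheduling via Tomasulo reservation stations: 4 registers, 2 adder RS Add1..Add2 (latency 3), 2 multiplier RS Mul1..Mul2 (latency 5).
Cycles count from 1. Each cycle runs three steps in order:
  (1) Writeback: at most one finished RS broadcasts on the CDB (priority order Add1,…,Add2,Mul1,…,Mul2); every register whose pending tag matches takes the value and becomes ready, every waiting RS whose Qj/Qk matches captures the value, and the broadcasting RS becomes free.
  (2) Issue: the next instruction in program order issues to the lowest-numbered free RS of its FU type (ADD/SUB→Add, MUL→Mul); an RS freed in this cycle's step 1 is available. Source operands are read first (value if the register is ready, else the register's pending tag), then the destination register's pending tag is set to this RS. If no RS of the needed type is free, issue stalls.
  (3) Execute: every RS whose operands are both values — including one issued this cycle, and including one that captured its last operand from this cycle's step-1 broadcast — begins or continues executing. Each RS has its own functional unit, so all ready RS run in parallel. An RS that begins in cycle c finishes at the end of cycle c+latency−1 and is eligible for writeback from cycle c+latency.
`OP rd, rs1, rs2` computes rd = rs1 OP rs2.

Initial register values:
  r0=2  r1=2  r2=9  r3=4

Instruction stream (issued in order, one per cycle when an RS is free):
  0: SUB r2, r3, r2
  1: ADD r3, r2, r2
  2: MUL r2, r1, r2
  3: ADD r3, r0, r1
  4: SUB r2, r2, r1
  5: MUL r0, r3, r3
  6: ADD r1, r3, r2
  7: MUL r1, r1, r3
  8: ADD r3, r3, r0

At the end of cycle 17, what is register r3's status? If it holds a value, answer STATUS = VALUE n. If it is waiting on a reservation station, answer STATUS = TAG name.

  c1: issue SUB r2<-Add1  regs: r0:2,r1:2,r2:Add1,r3:4
  c2: issue ADD r3<-Add2  regs: r0:2,r1:2,r2:Add1,r3:Add2
  c3: issue MUL r2<-Mul1  regs: r0:2,r1:2,r2:Mul1,r3:Add2
  c4: CDB Add1=-5; issue ADD r3<-Add1  regs: r0:2,r1:2,r2:Mul1,r3:Add1
  c5: stall  regs: r0:2,r1:2,r2:Mul1,r3:Add1
  c6: stall  regs: r0:2,r1:2,r2:Mul1,r3:Add1
  c7: CDB Add1=4; issue SUB r2<-Add1  regs: r0:2,r1:2,r2:Add1,r3:4
  c8: CDB Add2=-10; issue MUL r0<-Mul2  regs: r0:Mul2,r1:2,r2:Add1,r3:4
  c9: CDB Mul1=-10; issue ADD r1<-Add2  regs: r0:Mul2,r1:Add2,r2:Add1,r3:4
  c10: issue MUL r1<-Mul1  regs: r0:Mul2,r1:Mul1,r2:Add1,r3:4
  c11: stall  regs: r0:Mul2,r1:Mul1,r2:Add1,r3:4
  c12: CDB Add1=-12; issue ADD r3<-Add1  regs: r0:Mul2,r1:Mul1,r2:-12,r3:Add1
  c13: CDB Mul2=16  regs: r0:16,r1:Mul1,r2:-12,r3:Add1
  c14: -  regs: r0:16,r1:Mul1,r2:-12,r3:Add1
  c15: CDB Add2=-8  regs: r0:16,r1:Mul1,r2:-12,r3:Add1
  c16: CDB Add1=20  regs: r0:16,r1:Mul1,r2:-12,r3:20
  c17: -  regs: r0:16,r1:Mul1,r2:-12,r3:20

STATUS = VALUE 20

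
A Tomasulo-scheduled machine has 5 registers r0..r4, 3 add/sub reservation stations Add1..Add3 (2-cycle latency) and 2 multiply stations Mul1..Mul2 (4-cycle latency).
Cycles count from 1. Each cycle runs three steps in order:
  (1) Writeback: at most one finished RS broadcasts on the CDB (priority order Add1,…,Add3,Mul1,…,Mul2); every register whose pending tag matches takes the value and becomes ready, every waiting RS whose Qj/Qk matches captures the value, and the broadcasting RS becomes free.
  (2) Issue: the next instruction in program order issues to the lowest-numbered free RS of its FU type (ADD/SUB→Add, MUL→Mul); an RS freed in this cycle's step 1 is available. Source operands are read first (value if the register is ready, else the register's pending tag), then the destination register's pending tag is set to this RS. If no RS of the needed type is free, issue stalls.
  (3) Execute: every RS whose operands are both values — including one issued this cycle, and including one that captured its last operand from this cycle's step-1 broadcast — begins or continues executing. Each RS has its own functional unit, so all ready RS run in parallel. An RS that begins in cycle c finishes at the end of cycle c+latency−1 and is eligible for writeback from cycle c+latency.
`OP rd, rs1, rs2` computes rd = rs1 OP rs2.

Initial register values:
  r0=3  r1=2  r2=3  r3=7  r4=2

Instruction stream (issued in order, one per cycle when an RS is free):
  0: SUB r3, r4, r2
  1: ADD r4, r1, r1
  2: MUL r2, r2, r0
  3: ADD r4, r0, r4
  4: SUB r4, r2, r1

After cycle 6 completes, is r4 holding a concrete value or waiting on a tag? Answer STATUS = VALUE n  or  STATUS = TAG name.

STATUS = TAG Add2

c1: issue SUB r3<-Add1 | r0:3,r1:2,r2:3,r3:Add1,r4:2
c2: issue ADD r4<-Add2 | r0:3,r1:2,r2:3,r3:Add1,r4:Add2
c3: CDB Add1=-1; issue MUL r2<-Mul1 | r0:3,r1:2,r2:Mul1,r3:-1,r4:Add2
c4: CDB Add2=4; issue ADD r4<-Add1 | r0:3,r1:2,r2:Mul1,r3:-1,r4:Add1
c5: issue SUB r4<-Add2 | r0:3,r1:2,r2:Mul1,r3:-1,r4:Add2
c6: CDB Add1=7 | r0:3,r1:2,r2:Mul1,r3:-1,r4:Add2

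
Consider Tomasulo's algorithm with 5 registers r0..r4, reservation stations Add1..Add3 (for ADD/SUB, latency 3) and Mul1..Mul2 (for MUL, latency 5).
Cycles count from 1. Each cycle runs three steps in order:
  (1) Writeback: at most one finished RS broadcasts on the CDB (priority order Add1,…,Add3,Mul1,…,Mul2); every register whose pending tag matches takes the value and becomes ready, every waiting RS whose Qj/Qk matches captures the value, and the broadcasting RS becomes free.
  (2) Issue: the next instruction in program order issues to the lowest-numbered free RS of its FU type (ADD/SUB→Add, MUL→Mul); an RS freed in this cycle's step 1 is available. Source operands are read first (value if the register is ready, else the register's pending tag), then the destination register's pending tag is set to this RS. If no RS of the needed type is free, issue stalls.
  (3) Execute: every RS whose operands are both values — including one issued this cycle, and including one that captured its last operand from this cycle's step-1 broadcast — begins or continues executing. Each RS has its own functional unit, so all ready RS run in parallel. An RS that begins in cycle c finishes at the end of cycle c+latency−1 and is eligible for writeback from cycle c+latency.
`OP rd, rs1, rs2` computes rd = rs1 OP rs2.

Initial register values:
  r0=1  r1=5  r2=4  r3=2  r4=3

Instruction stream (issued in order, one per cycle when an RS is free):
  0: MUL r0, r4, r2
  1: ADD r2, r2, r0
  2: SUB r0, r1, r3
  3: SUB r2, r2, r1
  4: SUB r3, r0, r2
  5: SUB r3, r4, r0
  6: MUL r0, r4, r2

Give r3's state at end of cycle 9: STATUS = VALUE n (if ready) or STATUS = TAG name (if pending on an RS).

  c1: issue MUL r0<-Mul1  regs: r0:Mul1,r1:5,r2:4,r3:2,r4:3
  c2: issue ADD r2<-Add1  regs: r0:Mul1,r1:5,r2:Add1,r3:2,r4:3
  c3: issue SUB r0<-Add2  regs: r0:Add2,r1:5,r2:Add1,r3:2,r4:3
  c4: issue SUB r2<-Add3  regs: r0:Add2,r1:5,r2:Add3,r3:2,r4:3
  c5: stall  regs: r0:Add2,r1:5,r2:Add3,r3:2,r4:3
  c6: CDB Add2=3; issue SUB r3<-Add2  regs: r0:3,r1:5,r2:Add3,r3:Add2,r4:3
  c7: CDB Mul1=12; stall  regs: r0:3,r1:5,r2:Add3,r3:Add2,r4:3
  c8: stall  regs: r0:3,r1:5,r2:Add3,r3:Add2,r4:3
  c9: stall  regs: r0:3,r1:5,r2:Add3,r3:Add2,r4:3

STATUS = TAG Add2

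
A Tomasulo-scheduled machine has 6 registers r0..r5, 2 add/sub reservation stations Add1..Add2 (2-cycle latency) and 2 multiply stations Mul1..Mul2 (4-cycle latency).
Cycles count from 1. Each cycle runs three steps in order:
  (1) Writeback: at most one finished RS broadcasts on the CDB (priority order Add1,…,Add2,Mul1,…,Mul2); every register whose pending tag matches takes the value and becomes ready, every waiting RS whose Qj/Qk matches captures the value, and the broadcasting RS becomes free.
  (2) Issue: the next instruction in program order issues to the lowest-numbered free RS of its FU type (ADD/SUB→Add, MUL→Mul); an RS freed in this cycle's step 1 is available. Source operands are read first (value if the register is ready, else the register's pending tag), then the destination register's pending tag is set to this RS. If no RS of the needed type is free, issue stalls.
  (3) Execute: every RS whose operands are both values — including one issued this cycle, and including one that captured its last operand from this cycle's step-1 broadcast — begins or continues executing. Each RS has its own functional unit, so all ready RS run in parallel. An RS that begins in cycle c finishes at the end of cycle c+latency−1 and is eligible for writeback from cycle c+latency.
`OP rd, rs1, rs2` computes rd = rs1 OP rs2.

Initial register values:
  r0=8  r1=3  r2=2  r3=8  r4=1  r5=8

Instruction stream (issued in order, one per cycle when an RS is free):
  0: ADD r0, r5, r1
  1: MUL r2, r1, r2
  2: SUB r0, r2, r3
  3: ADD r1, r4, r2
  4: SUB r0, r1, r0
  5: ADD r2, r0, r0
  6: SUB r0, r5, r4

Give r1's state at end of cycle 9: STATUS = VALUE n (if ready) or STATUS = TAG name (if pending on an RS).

c1: issue ADD r0<-Add1 | r0:Add1,r1:3,r2:2,r3:8,r4:1,r5:8
c2: issue MUL r2<-Mul1 | r0:Add1,r1:3,r2:Mul1,r3:8,r4:1,r5:8
c3: CDB Add1=11; issue SUB r0<-Add1 | r0:Add1,r1:3,r2:Mul1,r3:8,r4:1,r5:8
c4: issue ADD r1<-Add2 | r0:Add1,r1:Add2,r2:Mul1,r3:8,r4:1,r5:8
c5: stall | r0:Add1,r1:Add2,r2:Mul1,r3:8,r4:1,r5:8
c6: CDB Mul1=6; stall | r0:Add1,r1:Add2,r2:6,r3:8,r4:1,r5:8
c7: stall | r0:Add1,r1:Add2,r2:6,r3:8,r4:1,r5:8
c8: CDB Add1=-2; issue SUB r0<-Add1 | r0:Add1,r1:Add2,r2:6,r3:8,r4:1,r5:8
c9: CDB Add2=7; issue ADD r2<-Add2 | r0:Add1,r1:7,r2:Add2,r3:8,r4:1,r5:8

STATUS = VALUE 7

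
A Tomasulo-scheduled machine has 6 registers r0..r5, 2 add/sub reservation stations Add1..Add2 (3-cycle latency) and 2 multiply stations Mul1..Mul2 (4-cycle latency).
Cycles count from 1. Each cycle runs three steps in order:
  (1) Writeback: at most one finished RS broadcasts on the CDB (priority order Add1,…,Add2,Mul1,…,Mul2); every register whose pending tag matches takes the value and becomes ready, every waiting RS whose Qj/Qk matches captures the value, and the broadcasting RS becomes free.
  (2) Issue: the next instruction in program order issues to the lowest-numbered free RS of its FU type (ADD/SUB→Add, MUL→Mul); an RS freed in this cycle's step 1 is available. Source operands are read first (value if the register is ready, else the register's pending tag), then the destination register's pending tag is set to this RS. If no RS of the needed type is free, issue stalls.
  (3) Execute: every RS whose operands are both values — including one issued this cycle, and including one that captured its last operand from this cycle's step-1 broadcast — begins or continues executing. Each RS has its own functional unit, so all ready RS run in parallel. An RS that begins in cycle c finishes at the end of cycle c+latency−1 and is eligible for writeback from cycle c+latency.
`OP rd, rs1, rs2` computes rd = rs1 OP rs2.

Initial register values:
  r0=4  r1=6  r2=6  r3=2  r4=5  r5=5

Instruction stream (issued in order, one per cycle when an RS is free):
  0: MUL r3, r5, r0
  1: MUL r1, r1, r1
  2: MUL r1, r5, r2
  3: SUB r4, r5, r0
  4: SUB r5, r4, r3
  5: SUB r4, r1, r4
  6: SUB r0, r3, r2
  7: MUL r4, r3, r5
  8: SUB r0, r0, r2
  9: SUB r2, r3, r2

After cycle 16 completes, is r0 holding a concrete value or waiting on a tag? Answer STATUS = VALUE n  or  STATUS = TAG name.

cycle 1: issue MUL r3<-Mul1 // r0:4,r1:6,r2:6,r3:Mul1,r4:5,r5:5
cycle 2: issue MUL r1<-Mul2 // r0:4,r1:Mul2,r2:6,r3:Mul1,r4:5,r5:5
cycle 3: stall // r0:4,r1:Mul2,r2:6,r3:Mul1,r4:5,r5:5
cycle 4: stall // r0:4,r1:Mul2,r2:6,r3:Mul1,r4:5,r5:5
cycle 5: CDB Mul1=20; issue MUL r1<-Mul1 // r0:4,r1:Mul1,r2:6,r3:20,r4:5,r5:5
cycle 6: CDB Mul2=36; issue SUB r4<-Add1 // r0:4,r1:Mul1,r2:6,r3:20,r4:Add1,r5:5
cycle 7: issue SUB r5<-Add2 // r0:4,r1:Mul1,r2:6,r3:20,r4:Add1,r5:Add2
cycle 8: stall // r0:4,r1:Mul1,r2:6,r3:20,r4:Add1,r5:Add2
cycle 9: CDB Add1=1; issue SUB r4<-Add1 // r0:4,r1:Mul1,r2:6,r3:20,r4:Add1,r5:Add2
cycle 10: CDB Mul1=30; stall // r0:4,r1:30,r2:6,r3:20,r4:Add1,r5:Add2
cycle 11: stall // r0:4,r1:30,r2:6,r3:20,r4:Add1,r5:Add2
cycle 12: CDB Add2=-19; issue SUB r0<-Add2 // r0:Add2,r1:30,r2:6,r3:20,r4:Add1,r5:-19
cycle 13: CDB Add1=29; issue MUL r4<-Mul1 // r0:Add2,r1:30,r2:6,r3:20,r4:Mul1,r5:-19
cycle 14: issue SUB r0<-Add1 // r0:Add1,r1:30,r2:6,r3:20,r4:Mul1,r5:-19
cycle 15: CDB Add2=14; issue SUB r2<-Add2 // r0:Add1,r1:30,r2:Add2,r3:20,r4:Mul1,r5:-19
cycle 16: - // r0:Add1,r1:30,r2:Add2,r3:20,r4:Mul1,r5:-19

STATUS = TAG Add1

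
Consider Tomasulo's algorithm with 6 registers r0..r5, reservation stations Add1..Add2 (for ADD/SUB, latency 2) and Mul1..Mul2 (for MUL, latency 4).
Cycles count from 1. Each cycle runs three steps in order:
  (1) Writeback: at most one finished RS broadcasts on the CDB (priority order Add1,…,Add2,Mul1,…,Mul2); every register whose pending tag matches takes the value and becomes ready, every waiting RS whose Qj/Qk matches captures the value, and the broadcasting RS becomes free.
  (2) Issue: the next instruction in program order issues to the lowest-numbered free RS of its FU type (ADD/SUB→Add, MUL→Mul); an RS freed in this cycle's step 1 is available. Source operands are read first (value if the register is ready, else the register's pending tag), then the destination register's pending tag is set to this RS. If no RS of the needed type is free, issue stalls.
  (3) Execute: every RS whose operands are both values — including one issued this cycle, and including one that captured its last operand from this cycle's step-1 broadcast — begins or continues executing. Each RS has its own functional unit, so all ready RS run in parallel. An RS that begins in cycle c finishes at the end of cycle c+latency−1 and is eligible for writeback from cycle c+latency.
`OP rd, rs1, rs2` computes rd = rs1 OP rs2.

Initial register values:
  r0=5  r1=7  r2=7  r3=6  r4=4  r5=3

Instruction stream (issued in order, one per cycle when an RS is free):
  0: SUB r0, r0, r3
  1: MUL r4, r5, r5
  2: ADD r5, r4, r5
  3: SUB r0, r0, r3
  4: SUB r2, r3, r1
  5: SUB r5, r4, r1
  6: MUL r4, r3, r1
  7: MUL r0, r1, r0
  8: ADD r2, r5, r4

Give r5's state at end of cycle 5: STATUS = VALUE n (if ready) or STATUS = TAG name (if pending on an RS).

STATUS = TAG Add1

cycle 1: issue SUB r0<-Add1 // r0:Add1,r1:7,r2:7,r3:6,r4:4,r5:3
cycle 2: issue MUL r4<-Mul1 // r0:Add1,r1:7,r2:7,r3:6,r4:Mul1,r5:3
cycle 3: CDB Add1=-1; issue ADD r5<-Add1 // r0:-1,r1:7,r2:7,r3:6,r4:Mul1,r5:Add1
cycle 4: issue SUB r0<-Add2 // r0:Add2,r1:7,r2:7,r3:6,r4:Mul1,r5:Add1
cycle 5: stall // r0:Add2,r1:7,r2:7,r3:6,r4:Mul1,r5:Add1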